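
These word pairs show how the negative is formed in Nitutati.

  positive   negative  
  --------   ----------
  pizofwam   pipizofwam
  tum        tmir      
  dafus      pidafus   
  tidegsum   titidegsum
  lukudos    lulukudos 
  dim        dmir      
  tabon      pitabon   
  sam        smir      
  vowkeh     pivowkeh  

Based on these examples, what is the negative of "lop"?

"lop" has 1 vowel. The stems with 1 vowel (dim → dmir, tum → tmir, sam → smir) delete the last vowel and add -ir.
The other patterns: stems with 2 vowels add the prefix pi-; stems with 3 vowels repeat the first consonant+vowel as a prefix.
So lop → lpir.

lpir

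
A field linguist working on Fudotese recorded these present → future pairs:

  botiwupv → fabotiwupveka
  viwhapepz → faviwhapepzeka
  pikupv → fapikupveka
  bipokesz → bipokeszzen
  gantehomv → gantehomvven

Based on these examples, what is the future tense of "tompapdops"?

fatompapdopseka

viwhapepz and bipokesz both end in -z yet inflect differently (faviwhapepzeka, bipokeszzen), so the final letter is not what conditions the rule; the second-to-last letter is.
"tompapdops" has second-to-last letter 'p'. The stems whose second-to-last letter is 'p' (botiwupv → fabotiwupveka, viwhapepz → faviwhapepzeka, pikupv → fapikupveka) add fa- … -eka around the stem.
The other pattern: stems whose second-to-last letter is 'm' or 's' double the final consonant and add -en.
So tompapdops → fatompapdopseka.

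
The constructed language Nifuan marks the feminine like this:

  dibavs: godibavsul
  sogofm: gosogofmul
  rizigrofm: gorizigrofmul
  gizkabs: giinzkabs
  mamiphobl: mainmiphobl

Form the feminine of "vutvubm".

dibavs and gizkabs both end in -s yet inflect differently (godibavsul, giinzkabs), so the final letter is not what conditions the rule; the second-to-last letter is.
"vutvubm" has second-to-last letter 'b'. The stems whose second-to-last letter is 'b' (gizkabs → giinzkabs, mamiphobl → mainmiphobl) insert -in- after the first vowel.
So vutvubm → vuintvubm.

vuintvubm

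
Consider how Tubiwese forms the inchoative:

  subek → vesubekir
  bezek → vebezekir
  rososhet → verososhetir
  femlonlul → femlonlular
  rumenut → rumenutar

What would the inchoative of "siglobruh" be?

siglobruhar

rososhet and rumenut both end in -t yet inflect differently (verososhetir, rumenutar), so the final letter is not what conditions the rule; the last vowel is.
"siglobruh" has last vowel 'u'. The stems whose last vowel is 'u' (femlonlul → femlonlular, rumenut → rumenutar) add -ar.
The other pattern: stems whose last vowel is 'e' add ve- … -ir around the stem.
So siglobruh → siglobruhar.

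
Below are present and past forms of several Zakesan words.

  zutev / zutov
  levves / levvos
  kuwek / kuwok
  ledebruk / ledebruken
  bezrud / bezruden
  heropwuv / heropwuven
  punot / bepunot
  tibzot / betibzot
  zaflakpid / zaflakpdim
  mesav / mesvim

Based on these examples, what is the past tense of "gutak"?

"gutak" has last vowel 'a'. The one such stem in the data (mesav → mesvim) deletes the last vowel and adds -im (as does zaflakpid), so the same rule applies.
So gutak → gutkim.

gutkim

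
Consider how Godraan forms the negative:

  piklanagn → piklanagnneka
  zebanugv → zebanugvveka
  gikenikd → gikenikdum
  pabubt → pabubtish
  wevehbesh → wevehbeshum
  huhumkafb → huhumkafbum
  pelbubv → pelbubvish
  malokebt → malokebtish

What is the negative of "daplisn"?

daplisnum

"daplisn" has second-to-last letter 's'. The one such stem in the data (wevehbesh → wevehbeshum) adds -um, so the same rule applies.
So daplisn → daplisnum.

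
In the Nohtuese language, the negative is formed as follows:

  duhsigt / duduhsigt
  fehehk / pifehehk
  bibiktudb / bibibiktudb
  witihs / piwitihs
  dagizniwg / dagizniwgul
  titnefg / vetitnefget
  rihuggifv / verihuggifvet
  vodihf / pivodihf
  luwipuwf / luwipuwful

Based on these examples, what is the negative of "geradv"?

gegeradv

titnefg and dagizniwg both end in -g yet inflect differently (vetitnefget, dagizniwgul), so the final letter is not what conditions the rule; the second-to-last letter is.
"geradv" has second-to-last letter 'd'. The one such stem in the data (bibiktudb → bibibiktudb) repeats the first consonant+vowel as a prefix (as does duhsigt), so the same rule applies.
So geradv → gegeradv.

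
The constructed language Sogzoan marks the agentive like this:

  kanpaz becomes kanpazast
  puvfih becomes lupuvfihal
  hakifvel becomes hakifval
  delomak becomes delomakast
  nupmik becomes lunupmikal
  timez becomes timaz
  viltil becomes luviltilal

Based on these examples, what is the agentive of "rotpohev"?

rotpohav

kanpaz and timez both end in -z yet inflect differently (kanpazast, timaz), so the final letter is not what conditions the rule; the last vowel is.
"rotpohev" has last vowel 'e'. The stems whose last vowel is 'e' (timez → timaz, hakifvel → hakifval) change the last vowel to 'a'.
So rotpohev → rotpohav.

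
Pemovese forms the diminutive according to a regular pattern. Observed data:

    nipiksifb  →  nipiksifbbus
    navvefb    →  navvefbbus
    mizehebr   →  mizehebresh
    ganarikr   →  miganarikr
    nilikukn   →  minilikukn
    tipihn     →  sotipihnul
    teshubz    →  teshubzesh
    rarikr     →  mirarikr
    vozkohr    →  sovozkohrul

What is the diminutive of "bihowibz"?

bihowibzesh

vozkohr and ganarikr both end in -r yet inflect differently (sovozkohrul, miganarikr), so the final letter is not what conditions the rule; the second-to-last letter is.
"bihowibz" has second-to-last letter 'b'. The stems whose second-to-last letter is 'b' (mizehebr → mizehebresh, teshubz → teshubzesh) add -esh.
The other patterns: stems whose second-to-last letter is 'h' add so- … -ul around the stem; stems whose second-to-last letter is 'k' add the prefix mi-; stems whose second-to-last letter is 'f' double the final consonant and add -us.
So bihowibz → bihowibzesh.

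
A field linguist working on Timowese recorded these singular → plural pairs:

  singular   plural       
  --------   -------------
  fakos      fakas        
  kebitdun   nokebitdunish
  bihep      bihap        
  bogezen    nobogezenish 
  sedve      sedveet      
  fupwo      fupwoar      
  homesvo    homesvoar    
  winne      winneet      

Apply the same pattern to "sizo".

sizoar

bogezen and sedve both have last vowel 'e' yet inflect differently (nobogezenish, sedveet), so the last vowel is not what conditions the rule; the final letter is.
"sizo" ends in -o. The stems ending in -o (homesvo → homesvoar, fupwo → fupwoar) add -ar.
So sizo → sizoar.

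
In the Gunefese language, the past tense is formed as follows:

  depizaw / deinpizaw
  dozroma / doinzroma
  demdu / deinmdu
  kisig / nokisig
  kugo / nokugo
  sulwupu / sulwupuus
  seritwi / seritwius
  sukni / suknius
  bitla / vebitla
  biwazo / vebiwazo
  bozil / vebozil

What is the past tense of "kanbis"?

"kanbis" begins with k-. The stems beginning with k- (kisig → nokisig, kugo → nokugo) add the prefix no-.
The other patterns: stems beginning with d- insert -in- after the first vowel; stems beginning with s- add -us; stems beginning with b- add the prefix ve-.
So kanbis → nokanbis.

nokanbis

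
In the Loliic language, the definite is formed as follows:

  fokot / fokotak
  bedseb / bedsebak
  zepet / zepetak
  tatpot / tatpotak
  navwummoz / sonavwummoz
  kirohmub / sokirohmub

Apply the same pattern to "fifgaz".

fifgazak

kirohmub and bedseb both end in -b yet inflect differently (sokirohmub, bedsebak), so the final letter is not what conditions the rule; the number of vowels is.
"fifgaz" has 2 vowels. The stems with 2 vowels (fokot → fokotak, zepet → zepetak, bedseb → bedsebak) add -ak.
So fifgaz → fifgazak.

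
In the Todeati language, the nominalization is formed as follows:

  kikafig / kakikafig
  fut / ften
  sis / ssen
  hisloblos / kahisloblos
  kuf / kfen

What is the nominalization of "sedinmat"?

sis and hisloblos both end in -s yet inflect differently (ssen, kahisloblos), so the final letter is not what conditions the rule; the number of vowels is.
"sedinmat" has 3 vowels. The stems with 3 vowels (hisloblos → kahisloblos, kikafig → kakikafig) add the prefix ka-.
So sedinmat → kasedinmat.

kasedinmat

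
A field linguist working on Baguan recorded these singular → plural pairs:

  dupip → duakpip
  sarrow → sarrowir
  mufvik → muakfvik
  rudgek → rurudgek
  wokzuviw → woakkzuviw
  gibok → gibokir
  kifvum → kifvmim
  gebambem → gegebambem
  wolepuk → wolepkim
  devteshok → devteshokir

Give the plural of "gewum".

rudgek and devteshok both end in -k yet inflect differently (rurudgek, devteshokir), so the final letter is not what conditions the rule; the last vowel is.
"gewum" has last vowel 'u'. The stems whose last vowel is 'u' (wolepuk → wolepkim, kifvum → kifvmim) delete the last vowel and add -im.
The other patterns: stems whose last vowel is 'e' repeat the first consonant+vowel as a prefix; stems whose last vowel is 'o' add -ir; stems whose last vowel is 'i' insert -ak- after the first vowel.
So gewum → gewmim.

gewmim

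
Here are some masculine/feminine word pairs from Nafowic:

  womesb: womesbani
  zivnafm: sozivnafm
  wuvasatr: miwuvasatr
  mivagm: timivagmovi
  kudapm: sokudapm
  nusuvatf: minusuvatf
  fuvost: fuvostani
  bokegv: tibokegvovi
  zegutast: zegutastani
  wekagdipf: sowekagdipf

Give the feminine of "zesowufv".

mivagm and kudapm both end in -m yet inflect differently (timivagmovi, sokudapm), so the final letter is not what conditions the rule; the second-to-last letter is.
"zesowufv" has second-to-last letter 'f'. The one such stem in the data (zivnafm → sozivnafm) adds the prefix so-, so the same rule applies.
So zesowufv → sozesowufv.

sozesowufv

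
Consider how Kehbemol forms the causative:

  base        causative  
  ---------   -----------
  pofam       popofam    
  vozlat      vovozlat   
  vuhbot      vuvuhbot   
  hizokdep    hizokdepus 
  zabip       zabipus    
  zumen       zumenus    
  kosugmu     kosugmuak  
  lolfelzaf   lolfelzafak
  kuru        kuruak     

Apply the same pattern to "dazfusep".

dazfusepus

pofam and lolfelzaf both have last vowel 'a' yet inflect differently (popofam, lolfelzafak), so the last vowel is not what conditions the rule; the final letter is.
"dazfusep" ends in -p. The stems ending in -p (hizokdep → hizokdepus, zabip → zabipus) add -us.
The other patterns: stems ending in -m or -t repeat the first consonant+vowel as a prefix; stems ending in -f or -u add -ak.
So dazfusep → dazfusepus.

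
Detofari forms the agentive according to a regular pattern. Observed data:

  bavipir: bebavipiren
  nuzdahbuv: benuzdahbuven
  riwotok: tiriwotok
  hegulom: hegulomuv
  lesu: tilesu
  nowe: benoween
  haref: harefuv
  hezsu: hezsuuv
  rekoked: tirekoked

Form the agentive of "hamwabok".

hamwabokuv

"hamwabok" begins with h-. The stems beginning with h- (hegulom → hegulomuv, hezsu → hezsuuv, haref → harefuv) add -uv.
The other patterns: stems beginning with b- or n- add be- … -en around the stem; stems beginning with l- or r- add the prefix ti-.
So hamwabok → hamwabokuv.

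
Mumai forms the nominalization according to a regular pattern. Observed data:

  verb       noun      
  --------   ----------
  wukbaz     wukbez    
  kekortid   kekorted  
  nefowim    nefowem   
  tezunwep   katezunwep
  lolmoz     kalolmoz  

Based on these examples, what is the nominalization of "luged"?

kaluged

wukbaz and lolmoz both end in -z yet inflect differently (wukbez, kalolmoz), so the final letter is not what conditions the rule; the last vowel is.
"luged" has last vowel 'e'. The one such stem in the data (tezunwep → katezunwep) adds the prefix ka-, so the same rule applies.
The other pattern: stems whose last vowel is 'a' or 'i' change the last vowel to 'e'.
So luged → kaluged.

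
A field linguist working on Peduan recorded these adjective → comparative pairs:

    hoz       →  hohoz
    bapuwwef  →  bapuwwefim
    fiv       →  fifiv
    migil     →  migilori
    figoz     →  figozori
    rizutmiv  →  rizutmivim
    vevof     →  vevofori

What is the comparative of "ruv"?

"ruv" has 1 vowel. The stems with 1 vowel (hoz → hohoz, fiv → fifiv) repeat the first consonant+vowel as a prefix.
The other patterns: stems with 2 vowels add -ori; stems with 3 vowels add -im.
So ruv → ruruv.

ruruv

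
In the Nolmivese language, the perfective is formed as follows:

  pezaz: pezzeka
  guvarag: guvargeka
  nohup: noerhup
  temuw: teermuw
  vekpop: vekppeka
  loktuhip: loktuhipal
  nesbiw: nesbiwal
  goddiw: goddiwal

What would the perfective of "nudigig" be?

nudigigal

nesbiw and temuw both end in -w yet inflect differently (nesbiwal, teermuw), so the final letter is not what conditions the rule; the last vowel is.
"nudigig" has last vowel 'i'. The stems whose last vowel is 'i' (loktuhip → loktuhipal, nesbiw → nesbiwal, goddiw → goddiwal) add -al.
The other patterns: stems whose last vowel is 'u' insert -er- after the first vowel; stems whose last vowel is 'a' or 'o' delete the last vowel and add -eka.
So nudigig → nudigigal.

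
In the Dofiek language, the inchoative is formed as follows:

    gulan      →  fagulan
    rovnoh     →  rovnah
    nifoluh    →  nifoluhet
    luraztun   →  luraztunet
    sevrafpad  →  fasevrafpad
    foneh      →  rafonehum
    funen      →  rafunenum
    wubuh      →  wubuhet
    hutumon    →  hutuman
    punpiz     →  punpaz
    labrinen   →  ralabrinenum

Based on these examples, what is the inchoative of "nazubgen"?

wubuh and foneh both end in -h yet inflect differently (wubuhet, rafonehum), so the final letter is not what conditions the rule; the last vowel is.
"nazubgen" has last vowel 'e'. The stems whose last vowel is 'e' (foneh → rafonehum, funen → rafunenum, labrinen → ralabrinenum) add ra- … -um around the stem.
So nazubgen → ranazubgenum.

ranazubgenum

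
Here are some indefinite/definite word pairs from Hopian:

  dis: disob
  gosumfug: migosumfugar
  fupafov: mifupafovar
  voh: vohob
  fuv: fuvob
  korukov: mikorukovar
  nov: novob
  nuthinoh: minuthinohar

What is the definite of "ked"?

fupafov and nov both end in -v yet inflect differently (mifupafovar, novob), so the final letter is not what conditions the rule; the number of vowels is.
"ked" has 1 vowel. The stems with 1 vowel (nov → novob, fuv → fuvob, dis → disob) add -ob.
The other pattern: stems with 3 vowels add mi- … -ar around the stem.
So ked → kedob.

kedob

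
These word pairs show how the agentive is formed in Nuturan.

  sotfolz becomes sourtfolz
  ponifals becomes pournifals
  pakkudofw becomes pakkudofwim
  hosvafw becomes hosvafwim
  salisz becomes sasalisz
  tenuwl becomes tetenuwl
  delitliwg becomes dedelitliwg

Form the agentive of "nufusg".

sotfolz and salisz both end in -z yet inflect differently (sourtfolz, sasalisz), so the final letter is not what conditions the rule; the second-to-last letter is.
"nufusg" has second-to-last letter 's'. The one such stem in the data (salisz → sasalisz) repeats the first consonant+vowel as a prefix (as do tenuwl, delitliwg), so the same rule applies.
The other patterns: stems whose second-to-last letter is 'l' insert -ur- after the first vowel; stems whose second-to-last letter is 'f' add -im.
So nufusg → nunufusg.

nunufusg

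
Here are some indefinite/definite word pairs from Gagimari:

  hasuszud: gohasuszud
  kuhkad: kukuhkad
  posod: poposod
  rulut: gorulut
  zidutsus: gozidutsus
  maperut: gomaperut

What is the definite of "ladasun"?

goladasun

"ladasun" has last vowel 'u'. The stems whose last vowel is 'u' (maperut → gomaperut, zidutsus → gozidutsus, rulut → gorulut) add the prefix go-.
The other pattern: stems whose last vowel is 'a' or 'o' repeat the first consonant+vowel as a prefix.
So ladasun → goladasun.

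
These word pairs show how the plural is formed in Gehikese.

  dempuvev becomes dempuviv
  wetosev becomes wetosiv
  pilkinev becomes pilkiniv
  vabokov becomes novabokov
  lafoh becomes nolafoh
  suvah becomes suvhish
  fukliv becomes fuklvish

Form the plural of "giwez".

giwiz

dempuvev and vabokov both end in -v yet inflect differently (dempuviv, novabokov), so the final letter is not what conditions the rule; the last vowel is.
"giwez" has last vowel 'e'. The stems whose last vowel is 'e' (dempuvev → dempuviv, wetosev → wetosiv, pilkinev → pilkiniv) change the last vowel to 'i'.
So giwez → giwiz.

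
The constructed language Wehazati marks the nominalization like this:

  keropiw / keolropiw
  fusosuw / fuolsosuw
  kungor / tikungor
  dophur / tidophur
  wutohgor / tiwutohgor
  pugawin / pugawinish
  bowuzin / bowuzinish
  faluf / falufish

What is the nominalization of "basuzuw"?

fusosuw and dophur both have last vowel 'u' yet inflect differently (fuolsosuw, tidophur), so the last vowel is not what conditions the rule; the final letter is.
"basuzuw" ends in -w. The stems ending in -w (keropiw → keolropiw, fusosuw → fuolsosuw) insert -ol- after the first vowel.
So basuzuw → baolsuzuw.

baolsuzuw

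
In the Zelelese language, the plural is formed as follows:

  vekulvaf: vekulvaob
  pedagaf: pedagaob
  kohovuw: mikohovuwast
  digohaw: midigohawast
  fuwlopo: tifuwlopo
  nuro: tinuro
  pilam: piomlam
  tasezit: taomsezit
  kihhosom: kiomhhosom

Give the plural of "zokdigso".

tizokdigso

vekulvaf and digohaw both have last vowel 'a' yet inflect differently (vekulvaob, midigohawast), so the last vowel is not what conditions the rule; the final letter is.
"zokdigso" ends in -o. The stems ending in -o (fuwlopo → tifuwlopo, nuro → tinuro) add the prefix ti-.
So zokdigso → tizokdigso.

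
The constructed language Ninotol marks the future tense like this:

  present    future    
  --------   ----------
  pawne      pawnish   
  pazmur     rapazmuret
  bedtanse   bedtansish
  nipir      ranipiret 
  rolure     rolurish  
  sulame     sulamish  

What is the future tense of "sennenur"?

pawne and pazmur both begin with p- yet inflect differently (pawnish, rapazmuret), so the first letter is not what conditions the rule; the final letter is.
"sennenur" ends in -r. The stems ending in -r (pazmur → rapazmuret, nipir → ranipiret) add ra- … -et around the stem.
So sennenur → rasennenuret.

rasennenuret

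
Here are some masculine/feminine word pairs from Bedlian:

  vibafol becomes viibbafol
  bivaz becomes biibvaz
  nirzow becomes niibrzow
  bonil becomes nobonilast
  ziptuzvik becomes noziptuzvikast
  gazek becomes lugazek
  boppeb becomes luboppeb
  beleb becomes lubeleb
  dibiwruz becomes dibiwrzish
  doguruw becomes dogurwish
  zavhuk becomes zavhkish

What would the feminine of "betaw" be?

vibafol and bonil both end in -l yet inflect differently (viibbafol, nobonilast), so the final letter is not what conditions the rule; the last vowel is.
"betaw" has last vowel 'a'. The one such stem in the data (bivaz → biibvaz) inserts -ib- after the first vowel (as do vibafol, nirzow), so the same rule applies.
The other patterns: stems whose last vowel is 'i' add no- … -ast around the stem; stems whose last vowel is 'e' add the prefix lu-; stems whose last vowel is 'u' delete the last vowel and add -ish.
So betaw → beibtaw.

beibtaw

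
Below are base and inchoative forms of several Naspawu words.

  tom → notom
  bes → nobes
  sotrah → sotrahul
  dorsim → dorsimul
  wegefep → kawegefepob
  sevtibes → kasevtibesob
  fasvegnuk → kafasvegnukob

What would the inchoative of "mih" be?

tom and dorsim both end in -m yet inflect differently (notom, dorsimul), so the final letter is not what conditions the rule; the number of vowels is.
"mih" has 1 vowel. The stems with 1 vowel (tom → notom, bes → nobes) add the prefix no-.
So mih → nomih.

nomih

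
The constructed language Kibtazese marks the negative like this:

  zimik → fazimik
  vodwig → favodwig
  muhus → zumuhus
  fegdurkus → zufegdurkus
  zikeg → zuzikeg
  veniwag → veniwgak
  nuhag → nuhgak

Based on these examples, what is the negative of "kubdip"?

vodwig and zikeg both end in -g yet inflect differently (favodwig, zuzikeg), so the final letter is not what conditions the rule; the last vowel is.
"kubdip" has last vowel 'i'. The stems whose last vowel is 'i' (zimik → fazimik, vodwig → favodwig) add the prefix fa-.
So kubdip → fakubdip.

fakubdip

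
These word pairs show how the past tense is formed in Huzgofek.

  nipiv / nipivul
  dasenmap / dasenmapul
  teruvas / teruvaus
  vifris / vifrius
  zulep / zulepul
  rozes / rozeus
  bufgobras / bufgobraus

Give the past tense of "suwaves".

teruvas and dasenmap both have last vowel 'a' yet inflect differently (teruvaus, dasenmapul), so the last vowel is not what conditions the rule; the final letter is.
"suwaves" ends in -s. The stems ending in -s (rozes → rozeus, vifris → vifrius, teruvas → teruvaus) drop the final letter and add -us.
The other pattern: stems ending in -p or -v add -ul.
So suwaves → suwaveus.

suwaveus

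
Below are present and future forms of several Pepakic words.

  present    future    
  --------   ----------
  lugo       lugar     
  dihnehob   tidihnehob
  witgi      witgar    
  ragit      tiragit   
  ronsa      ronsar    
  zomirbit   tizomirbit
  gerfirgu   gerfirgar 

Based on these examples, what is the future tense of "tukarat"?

titukarat

"tukarat" ends in a consonant. The stems ending in a consonant (dihnehob → tidihnehob, zomirbit → tizomirbit, ragit → tiragit) add the prefix ti-.
So tukarat → titukarat.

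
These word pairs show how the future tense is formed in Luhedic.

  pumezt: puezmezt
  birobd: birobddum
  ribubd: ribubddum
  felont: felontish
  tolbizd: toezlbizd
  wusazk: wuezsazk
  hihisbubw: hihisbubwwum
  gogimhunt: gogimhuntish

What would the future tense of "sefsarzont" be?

sefsarzontish

tolbizd and ribubd both end in -d yet inflect differently (toezlbizd, ribubddum), so the final letter is not what conditions the rule; the second-to-last letter is.
"sefsarzont" has second-to-last letter 'n'. The stems whose second-to-last letter is 'n' (gogimhunt → gogimhuntish, felont → felontish) add -ish.
The other patterns: stems whose second-to-last letter is 'z' insert -ez- after the first vowel; stems whose second-to-last letter is 'b' double the final consonant and add -um.
So sefsarzont → sefsarzontish.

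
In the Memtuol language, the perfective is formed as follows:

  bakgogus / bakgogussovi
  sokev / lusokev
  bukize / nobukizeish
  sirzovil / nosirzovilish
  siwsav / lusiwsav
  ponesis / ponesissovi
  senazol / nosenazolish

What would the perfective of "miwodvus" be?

miwodvussovi

"miwodvus" ends in -s. The stems ending in -s (ponesis → ponesissovi, bakgogus → bakgogussovi) double the final consonant and add -ovi.
So miwodvus → miwodvussovi.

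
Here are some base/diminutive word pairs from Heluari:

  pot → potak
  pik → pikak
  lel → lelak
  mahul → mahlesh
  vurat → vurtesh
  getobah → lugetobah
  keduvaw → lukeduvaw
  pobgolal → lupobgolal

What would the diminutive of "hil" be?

"hil" has 1 vowel. The stems with 1 vowel (pot → potak, pik → pikak, lel → lelak) add -ak.
The other patterns: stems with 2 vowels delete the last vowel and add -esh; stems with 3 vowels add the prefix lu-.
So hil → hilak.

hilak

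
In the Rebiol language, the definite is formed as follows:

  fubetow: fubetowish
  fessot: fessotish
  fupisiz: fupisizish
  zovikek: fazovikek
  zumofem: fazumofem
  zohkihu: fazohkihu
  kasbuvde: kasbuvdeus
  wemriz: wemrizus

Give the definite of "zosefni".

fazosefni

"zosefni" begins with z-. The stems beginning with z- (zovikek → fazovikek, zumofem → fazumofem, zohkihu → fazohkihu) add the prefix fa-.
So zosefni → fazosefni.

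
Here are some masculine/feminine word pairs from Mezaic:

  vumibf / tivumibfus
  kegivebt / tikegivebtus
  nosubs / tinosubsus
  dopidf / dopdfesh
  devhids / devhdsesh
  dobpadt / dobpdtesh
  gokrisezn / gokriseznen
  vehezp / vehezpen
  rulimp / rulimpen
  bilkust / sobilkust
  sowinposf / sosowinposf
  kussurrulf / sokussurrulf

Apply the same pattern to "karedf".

kardfesh

"karedf" has second-to-last letter 'd'. The stems whose second-to-last letter is 'd' (dopidf → dopdfesh, devhids → devhdsesh, dobpadt → dobpdtesh) delete the last vowel and add -esh.
The other patterns: stems whose second-to-last letter is 'b' add ti- … -us around the stem; stems whose second-to-last letter is 'm' or 'z' add -en; stems whose second-to-last letter is 'l' or 's' add the prefix so-.
So karedf → kardfesh.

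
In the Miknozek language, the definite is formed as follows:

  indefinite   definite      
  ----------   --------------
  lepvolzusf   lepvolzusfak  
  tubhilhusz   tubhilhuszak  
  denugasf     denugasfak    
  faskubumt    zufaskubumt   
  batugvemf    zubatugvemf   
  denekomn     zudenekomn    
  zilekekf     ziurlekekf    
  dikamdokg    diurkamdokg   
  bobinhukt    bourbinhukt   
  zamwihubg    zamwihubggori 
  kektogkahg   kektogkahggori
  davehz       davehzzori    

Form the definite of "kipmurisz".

lepvolzusf and batugvemf both end in -f yet inflect differently (lepvolzusfak, zubatugvemf), so the final letter is not what conditions the rule; the second-to-last letter is.
"kipmurisz" has second-to-last letter 's'. The stems whose second-to-last letter is 's' (lepvolzusf → lepvolzusfak, tubhilhusz → tubhilhuszak, denugasf → denugasfak) add -ak.
The other patterns: stems whose second-to-last letter is 'm' add the prefix zu-; stems whose second-to-last letter is 'k' insert -ur- after the first vowel; stems whose second-to-last letter is 'b' or 'h' double the final consonant and add -ori.
So kipmurisz → kipmuriszak.

kipmuriszak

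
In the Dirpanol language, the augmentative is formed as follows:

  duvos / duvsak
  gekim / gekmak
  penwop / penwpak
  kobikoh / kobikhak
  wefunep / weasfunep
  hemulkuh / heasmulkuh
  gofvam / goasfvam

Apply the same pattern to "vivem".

"vivem" has last vowel 'e'. The one such stem in the data (wefunep → weasfunep) inserts -as- after the first vowel (as do hemulkuh, gofvam), so the same rule applies.
The other pattern: stems whose last vowel is 'i' or 'o' delete the last vowel and add -ak.
So vivem → viasvem.

viasvem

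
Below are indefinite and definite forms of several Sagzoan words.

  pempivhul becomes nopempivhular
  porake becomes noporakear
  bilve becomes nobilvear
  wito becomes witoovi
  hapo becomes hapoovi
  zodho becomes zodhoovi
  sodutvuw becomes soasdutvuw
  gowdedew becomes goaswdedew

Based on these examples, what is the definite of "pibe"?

nopibear

pempivhul and sodutvuw both have last vowel 'u' yet inflect differently (nopempivhular, soasdutvuw), so the last vowel is not what conditions the rule; the final letter is.
"pibe" ends in -e. The stems ending in -e (porake → noporakear, bilve → nobilvear) add no- … -ar around the stem.
So pibe → nopibear.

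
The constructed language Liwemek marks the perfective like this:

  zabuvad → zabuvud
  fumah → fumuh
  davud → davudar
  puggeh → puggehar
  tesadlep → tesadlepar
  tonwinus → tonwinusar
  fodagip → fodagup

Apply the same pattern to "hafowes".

hafowesar

zabuvad and davud both end in -d yet inflect differently (zabuvud, davudar), so the final letter is not what conditions the rule; the last vowel is.
"hafowes" has last vowel 'e'. The stems whose last vowel is 'e' (tesadlep → tesadlepar, puggeh → puggehar) add -ar.
The other pattern: stems whose last vowel is 'a' or 'i' change the last vowel to 'u'.
So hafowes → hafowesar.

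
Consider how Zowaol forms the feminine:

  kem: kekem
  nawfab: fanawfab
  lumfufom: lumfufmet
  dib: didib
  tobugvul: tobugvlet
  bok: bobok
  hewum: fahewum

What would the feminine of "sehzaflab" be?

sehzaflbet

dib and nawfab both end in -b yet inflect differently (didib, fanawfab), so the final letter is not what conditions the rule; the number of vowels is.
"sehzaflab" has 3 vowels. The stems with 3 vowels (lumfufom → lumfufmet, tobugvul → tobugvlet) delete the last vowel and add -et.
So sehzaflab → sehzaflbet.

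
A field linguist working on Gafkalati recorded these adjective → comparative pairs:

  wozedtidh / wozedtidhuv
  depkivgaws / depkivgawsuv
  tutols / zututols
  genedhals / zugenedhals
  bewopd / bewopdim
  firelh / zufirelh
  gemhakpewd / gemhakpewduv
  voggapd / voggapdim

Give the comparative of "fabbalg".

zufabbalg

firelh and wozedtidh both end in -h yet inflect differently (zufirelh, wozedtidhuv), so the final letter is not what conditions the rule; the second-to-last letter is.
"fabbalg" has second-to-last letter 'l'. The stems whose second-to-last letter is 'l' (genedhals → zugenedhals, tutols → zututols, firelh → zufirelh) add the prefix zu-.
So fabbalg → zufabbalg.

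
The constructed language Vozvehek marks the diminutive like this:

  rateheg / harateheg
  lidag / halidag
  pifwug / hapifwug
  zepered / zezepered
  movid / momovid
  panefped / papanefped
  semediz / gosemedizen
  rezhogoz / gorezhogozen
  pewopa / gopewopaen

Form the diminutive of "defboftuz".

"defboftuz" ends in -z. The stems ending in -z (semediz → gosemedizen, rezhogoz → gorezhogozen) add go- … -en around the stem.
So defboftuz → godefboftuzen.

godefboftuzen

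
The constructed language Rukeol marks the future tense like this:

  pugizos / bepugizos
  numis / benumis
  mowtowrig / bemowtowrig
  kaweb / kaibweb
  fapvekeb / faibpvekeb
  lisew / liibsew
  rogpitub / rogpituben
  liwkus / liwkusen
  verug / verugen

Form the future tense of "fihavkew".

fiibhavkew

"fihavkew" has last vowel 'e'. The stems whose last vowel is 'e' (kaweb → kaibweb, fapvekeb → faibpvekeb, lisew → liibsew) insert -ib- after the first vowel.
The other patterns: stems whose last vowel is 'i' or 'o' add the prefix be-; stems whose last vowel is 'u' add -en.
So fihavkew → fiibhavkew.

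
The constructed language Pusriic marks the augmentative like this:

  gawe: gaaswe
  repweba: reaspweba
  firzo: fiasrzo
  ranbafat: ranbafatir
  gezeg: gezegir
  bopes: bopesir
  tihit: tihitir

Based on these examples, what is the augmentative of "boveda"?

"boveda" ends in a vowel. The stems ending in a vowel (gawe → gaaswe, repweba → reaspweba, firzo → fiasrzo) insert -as- after the first vowel.
The other pattern: stems ending in a consonant add -ir.
So boveda → boasveda.

boasveda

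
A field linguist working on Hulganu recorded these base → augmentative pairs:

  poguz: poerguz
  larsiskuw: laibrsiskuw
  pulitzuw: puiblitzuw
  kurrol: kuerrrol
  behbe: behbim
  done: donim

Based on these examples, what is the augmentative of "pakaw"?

pulitzuw and poguz both have last vowel 'u' yet inflect differently (puiblitzuw, poerguz), so the last vowel is not what conditions the rule; the final letter is.
"pakaw" ends in -w. The stems ending in -w (pulitzuw → puiblitzuw, larsiskuw → laibrsiskuw) insert -ib- after the first vowel.
So pakaw → paibkaw.

paibkaw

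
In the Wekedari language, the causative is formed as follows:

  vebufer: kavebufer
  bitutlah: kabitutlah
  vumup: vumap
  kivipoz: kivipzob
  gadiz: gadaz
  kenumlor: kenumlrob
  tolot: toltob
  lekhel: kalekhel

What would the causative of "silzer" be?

vebufer and kenumlor both end in -r yet inflect differently (kavebufer, kenumlrob), so the final letter is not what conditions the rule; the last vowel is.
"silzer" has last vowel 'e'. The stems whose last vowel is 'e' (lekhel → kalekhel, vebufer → kavebufer) add the prefix ka-.
So silzer → kasilzer.

kasilzer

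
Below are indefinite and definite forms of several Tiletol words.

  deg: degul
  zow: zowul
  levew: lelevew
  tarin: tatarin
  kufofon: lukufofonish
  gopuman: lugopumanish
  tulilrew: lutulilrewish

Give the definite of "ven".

venul

"ven" has 1 vowel. The stems with 1 vowel (deg → degul, zow → zowul) add -ul.
So ven → venul.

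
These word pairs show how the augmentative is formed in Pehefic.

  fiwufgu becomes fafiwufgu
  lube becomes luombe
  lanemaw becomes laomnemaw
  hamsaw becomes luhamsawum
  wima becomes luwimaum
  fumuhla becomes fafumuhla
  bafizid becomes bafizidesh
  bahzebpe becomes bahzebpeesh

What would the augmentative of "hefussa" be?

lube and bahzebpe both end in -e yet inflect differently (luombe, bahzebpeesh), so the final letter is not what conditions the rule; the first letter is.
"hefussa" begins with h-. The one such stem in the data (hamsaw → luhamsawum) adds lu- … -um around the stem, so the same rule applies.
So hefussa → luhefussaum.

luhefussaum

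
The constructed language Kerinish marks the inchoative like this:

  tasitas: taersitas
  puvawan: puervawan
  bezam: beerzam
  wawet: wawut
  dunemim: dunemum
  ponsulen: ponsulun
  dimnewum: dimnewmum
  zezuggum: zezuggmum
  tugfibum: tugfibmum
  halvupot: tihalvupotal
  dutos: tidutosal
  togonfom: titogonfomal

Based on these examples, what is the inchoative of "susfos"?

"susfos" has last vowel 'o'. The stems whose last vowel is 'o' (halvupot → tihalvupotal, dutos → tidutosal, togonfom → titogonfomal) add ti- … -al around the stem.
The other patterns: stems whose last vowel is 'a' insert -er- after the first vowel; stems whose last vowel is 'e' or 'i' change the last vowel to 'u'; stems whose last vowel is 'u' delete the last vowel and add -um.
So susfos → tisusfosal.

tisusfosal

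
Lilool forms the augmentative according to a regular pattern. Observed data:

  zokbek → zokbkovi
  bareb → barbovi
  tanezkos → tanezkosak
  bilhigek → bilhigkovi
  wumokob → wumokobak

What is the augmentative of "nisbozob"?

"nisbozob" has last vowel 'o'. The stems whose last vowel is 'o' (wumokob → wumokobak, tanezkos → tanezkosak) add -ak.
The other pattern: stems whose last vowel is 'e' delete the last vowel and add -ovi.
So nisbozob → nisbozobak.

nisbozobak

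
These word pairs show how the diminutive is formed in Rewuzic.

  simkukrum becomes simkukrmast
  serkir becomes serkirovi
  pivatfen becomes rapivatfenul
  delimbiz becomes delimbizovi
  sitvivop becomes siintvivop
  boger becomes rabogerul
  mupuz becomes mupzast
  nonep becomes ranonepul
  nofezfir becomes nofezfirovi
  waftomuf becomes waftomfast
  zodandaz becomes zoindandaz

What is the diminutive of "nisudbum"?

nisudbmast

boger and serkir both end in -r yet inflect differently (rabogerul, serkirovi), so the final letter is not what conditions the rule; the last vowel is.
"nisudbum" has last vowel 'u'. The stems whose last vowel is 'u' (mupuz → mupzast, simkukrum → simkukrmast, waftomuf → waftomfast) delete the last vowel and add -ast.
The other patterns: stems whose last vowel is 'e' add ra- … -ul around the stem; stems whose last vowel is 'i' add -ovi; stems whose last vowel is 'a' or 'o' insert -in- after the first vowel.
So nisudbum → nisudbmast.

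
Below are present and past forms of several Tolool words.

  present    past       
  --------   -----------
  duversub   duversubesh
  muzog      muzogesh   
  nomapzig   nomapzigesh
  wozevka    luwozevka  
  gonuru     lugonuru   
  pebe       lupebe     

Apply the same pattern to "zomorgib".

"zomorgib" ends in a consonant. The stems ending in a consonant (duversub → duversubesh, muzog → muzogesh, nomapzig → nomapzigesh) add -esh.
The other pattern: stems ending in a vowel add the prefix lu-.
So zomorgib → zomorgibesh.

zomorgibesh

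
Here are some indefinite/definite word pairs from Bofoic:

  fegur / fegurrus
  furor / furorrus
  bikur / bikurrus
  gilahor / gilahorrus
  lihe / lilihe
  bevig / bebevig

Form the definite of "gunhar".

bikur and bevig both begin with b- yet inflect differently (bikurrus, bebevig), so the first letter is not what conditions the rule; the final letter is.
"gunhar" ends in -r. The stems ending in -r (fegur → fegurrus, furor → furorrus, bikur → bikurrus) double the final consonant and add -us.
The other pattern: stems ending in -e or -g repeat the first consonant+vowel as a prefix.
So gunhar → gunharrus.

gunharrus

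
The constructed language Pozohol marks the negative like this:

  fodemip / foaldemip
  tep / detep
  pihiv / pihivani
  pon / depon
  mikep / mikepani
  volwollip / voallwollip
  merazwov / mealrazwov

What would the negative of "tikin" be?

tikinani

tep and mikep both end in -p yet inflect differently (detep, mikepani), so the final letter is not what conditions the rule; the number of vowels is.
"tikin" has 2 vowels. The stems with 2 vowels (mikep → mikepani, pihiv → pihivani) add -ani.
So tikin → tikinani.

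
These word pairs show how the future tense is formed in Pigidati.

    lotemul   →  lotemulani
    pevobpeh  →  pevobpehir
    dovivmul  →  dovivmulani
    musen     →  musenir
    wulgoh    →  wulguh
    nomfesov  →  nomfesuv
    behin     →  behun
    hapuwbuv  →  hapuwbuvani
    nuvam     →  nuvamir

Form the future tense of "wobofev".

wobofevir

hapuwbuv and nomfesov both end in -v yet inflect differently (hapuwbuvani, nomfesuv), so the final letter is not what conditions the rule; the last vowel is.
"wobofev" has last vowel 'e'. The stems whose last vowel is 'e' (pevobpeh → pevobpehir, musen → musenir) add -ir.
So wobofev → wobofevir.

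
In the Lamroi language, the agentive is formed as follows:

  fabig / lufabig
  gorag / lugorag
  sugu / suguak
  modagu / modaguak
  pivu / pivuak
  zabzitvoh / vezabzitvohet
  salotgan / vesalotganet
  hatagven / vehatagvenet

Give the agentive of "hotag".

luhotag

gorag and salotgan both have last vowel 'a' yet inflect differently (lugorag, vesalotganet), so the last vowel is not what conditions the rule; the final letter is.
"hotag" ends in -g. The stems ending in -g (fabig → lufabig, gorag → lugorag) add the prefix lu-.
The other patterns: stems ending in -u add -ak; stems ending in -h or -n add ve- … -et around the stem.
So hotag → luhotag.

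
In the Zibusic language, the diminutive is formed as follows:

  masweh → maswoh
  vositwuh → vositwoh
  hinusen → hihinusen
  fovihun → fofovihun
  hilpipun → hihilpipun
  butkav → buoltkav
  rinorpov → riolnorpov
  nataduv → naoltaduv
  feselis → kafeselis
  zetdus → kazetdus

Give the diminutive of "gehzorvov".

masweh and hinusen both have last vowel 'e' yet inflect differently (maswoh, hihinusen), so the last vowel is not what conditions the rule; the final letter is.
"gehzorvov" ends in -v. The stems ending in -v (butkav → buoltkav, rinorpov → riolnorpov, nataduv → naoltaduv) insert -ol- after the first vowel.
So gehzorvov → geolhzorvov.

geolhzorvov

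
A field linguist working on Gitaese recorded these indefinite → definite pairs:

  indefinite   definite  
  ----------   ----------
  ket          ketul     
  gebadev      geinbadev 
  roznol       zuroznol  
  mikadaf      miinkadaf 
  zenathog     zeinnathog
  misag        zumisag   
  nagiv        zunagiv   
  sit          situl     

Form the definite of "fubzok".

"fubzok" has 2 vowels. The stems with 2 vowels (misag → zumisag, nagiv → zunagiv, roznol → zuroznol) add the prefix zu-.
So fubzok → zufubzok.

zufubzok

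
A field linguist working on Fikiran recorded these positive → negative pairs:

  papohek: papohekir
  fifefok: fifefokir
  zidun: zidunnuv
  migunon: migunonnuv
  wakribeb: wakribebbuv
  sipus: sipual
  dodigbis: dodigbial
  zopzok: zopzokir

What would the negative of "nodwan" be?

sipus and zidun both have last vowel 'u' yet inflect differently (sipual, zidunnuv), so the last vowel is not what conditions the rule; the final letter is.
"nodwan" ends in -n. The stems ending in -n (zidun → zidunnuv, migunon → migunonnuv) double the final consonant and add -uv.
So nodwan → nodwannuv.

nodwannuv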